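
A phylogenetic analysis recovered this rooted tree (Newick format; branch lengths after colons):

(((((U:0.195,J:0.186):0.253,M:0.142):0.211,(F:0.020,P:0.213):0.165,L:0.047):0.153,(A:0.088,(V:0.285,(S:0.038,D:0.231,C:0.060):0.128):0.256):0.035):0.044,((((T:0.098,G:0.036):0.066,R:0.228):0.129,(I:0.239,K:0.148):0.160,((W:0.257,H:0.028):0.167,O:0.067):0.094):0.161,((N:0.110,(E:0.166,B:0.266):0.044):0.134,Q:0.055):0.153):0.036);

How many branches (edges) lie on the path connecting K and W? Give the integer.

5

The MRCA of K and W is the node subtending (((T,G),R),(I,K),((W,H),O)).
From K up to that node: 2 branches. From W up to the same node: 3 branches. Total: 2 + 3 = 5.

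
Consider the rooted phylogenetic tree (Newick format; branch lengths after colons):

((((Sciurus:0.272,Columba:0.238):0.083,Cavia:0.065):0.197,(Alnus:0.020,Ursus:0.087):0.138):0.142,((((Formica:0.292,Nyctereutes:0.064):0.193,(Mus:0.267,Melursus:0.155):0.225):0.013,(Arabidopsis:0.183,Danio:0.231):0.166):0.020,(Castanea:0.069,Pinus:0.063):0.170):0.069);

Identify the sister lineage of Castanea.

Pinus

Castanea attaches to the tree at the node subtending (Castanea,Pinus).
The other lineage descending from that same node — the sister group — is the single tip Pinus.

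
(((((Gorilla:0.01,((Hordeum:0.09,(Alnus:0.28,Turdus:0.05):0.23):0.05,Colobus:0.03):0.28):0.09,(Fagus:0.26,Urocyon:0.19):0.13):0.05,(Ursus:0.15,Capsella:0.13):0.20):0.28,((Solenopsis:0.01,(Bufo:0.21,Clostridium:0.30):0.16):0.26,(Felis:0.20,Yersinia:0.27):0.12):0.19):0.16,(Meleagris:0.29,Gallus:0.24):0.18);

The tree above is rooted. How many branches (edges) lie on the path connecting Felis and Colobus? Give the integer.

8

The MRCA of Felis and Colobus is the node subtending ((((Gorilla,((Hordeum,(Alnus,Turdus)),Colobus)),(Fagus,Urocyon)),(Ursus,Capsella)),((Solenopsis,(Bufo,Clostridium)),(Felis,Yersinia))).
From Felis up to that node: 3 branches. From Colobus up to the same node: 5 branches. Total: 3 + 5 = 8.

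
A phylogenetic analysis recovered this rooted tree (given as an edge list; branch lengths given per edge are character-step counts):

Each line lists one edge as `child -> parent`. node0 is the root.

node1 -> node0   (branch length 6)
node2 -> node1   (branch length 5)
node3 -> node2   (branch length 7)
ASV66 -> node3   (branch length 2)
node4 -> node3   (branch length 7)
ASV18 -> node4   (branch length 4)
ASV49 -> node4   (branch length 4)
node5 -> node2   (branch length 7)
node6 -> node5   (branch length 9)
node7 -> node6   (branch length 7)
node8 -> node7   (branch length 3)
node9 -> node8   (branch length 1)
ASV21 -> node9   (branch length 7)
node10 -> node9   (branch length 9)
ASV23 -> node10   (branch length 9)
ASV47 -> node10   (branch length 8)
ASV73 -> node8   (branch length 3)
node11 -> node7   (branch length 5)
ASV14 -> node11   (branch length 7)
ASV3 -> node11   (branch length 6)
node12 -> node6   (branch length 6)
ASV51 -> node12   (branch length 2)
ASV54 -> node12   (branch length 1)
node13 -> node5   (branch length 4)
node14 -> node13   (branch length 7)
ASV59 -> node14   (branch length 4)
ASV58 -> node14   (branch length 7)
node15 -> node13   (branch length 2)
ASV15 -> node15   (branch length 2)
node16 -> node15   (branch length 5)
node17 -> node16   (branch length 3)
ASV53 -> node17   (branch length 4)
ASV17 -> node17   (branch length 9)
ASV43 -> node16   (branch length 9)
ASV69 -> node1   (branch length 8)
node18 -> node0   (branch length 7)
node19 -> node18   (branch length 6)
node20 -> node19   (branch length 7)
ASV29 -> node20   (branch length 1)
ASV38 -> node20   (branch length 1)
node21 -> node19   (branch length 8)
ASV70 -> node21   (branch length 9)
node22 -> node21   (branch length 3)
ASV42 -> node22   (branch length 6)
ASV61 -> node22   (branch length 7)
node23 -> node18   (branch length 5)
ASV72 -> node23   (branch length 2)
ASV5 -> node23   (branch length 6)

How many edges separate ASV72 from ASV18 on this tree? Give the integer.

The MRCA of ASV72 and ASV18 is the root of the tree.
From ASV72 up to that node: 3 branches. From ASV18 up to the same node: 5 branches. Total: 3 + 5 = 8.

8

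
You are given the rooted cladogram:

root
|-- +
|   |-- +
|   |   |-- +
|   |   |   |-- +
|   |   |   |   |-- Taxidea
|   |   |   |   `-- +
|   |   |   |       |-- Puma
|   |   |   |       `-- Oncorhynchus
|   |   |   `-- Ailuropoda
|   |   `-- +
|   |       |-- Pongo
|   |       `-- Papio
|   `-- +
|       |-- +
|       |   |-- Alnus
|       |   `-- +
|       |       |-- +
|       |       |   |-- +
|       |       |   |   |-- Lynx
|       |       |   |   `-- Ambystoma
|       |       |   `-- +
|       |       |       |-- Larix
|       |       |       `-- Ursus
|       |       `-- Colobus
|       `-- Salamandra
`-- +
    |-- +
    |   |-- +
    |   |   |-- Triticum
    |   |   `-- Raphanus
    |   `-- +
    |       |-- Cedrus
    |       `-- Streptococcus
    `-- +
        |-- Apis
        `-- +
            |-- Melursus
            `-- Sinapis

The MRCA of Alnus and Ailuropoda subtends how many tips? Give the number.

13

The MRCA of Alnus and Ailuropoda is the node subtending ((((Taxidea,(Puma,Oncorhynchus)),Ailuropoda),(Pongo,Papio)),((Alnus,(((Lynx,Ambystoma),(Larix,Ursus)),Colobus)),Salamandra)).
That clade contains 13 terminal taxa: Ailuropoda, Alnus, Ambystoma, Colobus, Larix, Lynx, Oncorhynchus, Papio, Pongo, Puma, Salamandra, Taxidea, Ursus.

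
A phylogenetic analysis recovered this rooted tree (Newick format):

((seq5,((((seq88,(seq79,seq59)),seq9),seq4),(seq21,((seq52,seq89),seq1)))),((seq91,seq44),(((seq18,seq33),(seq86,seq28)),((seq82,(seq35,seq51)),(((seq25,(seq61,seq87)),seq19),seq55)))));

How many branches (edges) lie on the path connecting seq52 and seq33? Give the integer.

The MRCA of seq52 and seq33 is the root of the tree.
From seq52 up to that node: 6 branches. From seq33 up to the same node: 5 branches. Total: 6 + 5 = 11.

11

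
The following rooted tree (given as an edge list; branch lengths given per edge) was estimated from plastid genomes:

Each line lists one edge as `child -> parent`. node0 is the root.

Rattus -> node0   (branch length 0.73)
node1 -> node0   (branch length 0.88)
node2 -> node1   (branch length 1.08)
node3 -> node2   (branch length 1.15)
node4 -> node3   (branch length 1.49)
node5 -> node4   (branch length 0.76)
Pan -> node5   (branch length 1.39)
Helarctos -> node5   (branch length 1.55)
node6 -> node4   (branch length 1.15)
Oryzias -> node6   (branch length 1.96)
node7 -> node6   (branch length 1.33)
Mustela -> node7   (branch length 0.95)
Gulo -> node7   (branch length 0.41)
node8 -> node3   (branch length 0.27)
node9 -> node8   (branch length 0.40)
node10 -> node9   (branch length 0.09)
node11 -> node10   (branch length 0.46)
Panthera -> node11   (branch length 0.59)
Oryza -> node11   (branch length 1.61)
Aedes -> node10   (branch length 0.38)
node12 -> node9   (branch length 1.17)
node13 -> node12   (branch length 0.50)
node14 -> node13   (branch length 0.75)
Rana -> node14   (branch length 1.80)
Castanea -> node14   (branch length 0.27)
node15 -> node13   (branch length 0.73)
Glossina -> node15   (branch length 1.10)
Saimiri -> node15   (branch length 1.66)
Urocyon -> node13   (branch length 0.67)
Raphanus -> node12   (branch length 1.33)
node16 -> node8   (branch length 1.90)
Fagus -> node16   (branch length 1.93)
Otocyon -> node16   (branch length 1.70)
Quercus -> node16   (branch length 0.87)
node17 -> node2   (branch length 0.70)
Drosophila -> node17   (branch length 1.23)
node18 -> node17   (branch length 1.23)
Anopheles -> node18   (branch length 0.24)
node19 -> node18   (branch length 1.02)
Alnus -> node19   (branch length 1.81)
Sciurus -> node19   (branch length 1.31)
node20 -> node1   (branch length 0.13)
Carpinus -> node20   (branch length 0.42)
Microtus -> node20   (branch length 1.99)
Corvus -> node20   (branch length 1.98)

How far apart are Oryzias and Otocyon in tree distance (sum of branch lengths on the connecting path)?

8.47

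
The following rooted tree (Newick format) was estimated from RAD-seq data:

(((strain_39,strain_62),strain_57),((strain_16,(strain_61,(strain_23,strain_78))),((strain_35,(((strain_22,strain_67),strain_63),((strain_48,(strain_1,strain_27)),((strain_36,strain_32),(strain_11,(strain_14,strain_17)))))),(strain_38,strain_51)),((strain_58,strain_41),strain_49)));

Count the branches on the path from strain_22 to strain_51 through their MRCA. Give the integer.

7

The MRCA of strain_22 and strain_51 is the node subtending ((strain_35,(((strain_22,strain_67),strain_63),((strain_48,(strain_1,strain_27)),((strain_36,strain_32),(strain_11,(strain_14,strain_17)))))),(strain_38,strain_51)).
From strain_22 up to that node: 5 branches. From strain_51 up to the same node: 2 branches. Total: 5 + 2 = 7.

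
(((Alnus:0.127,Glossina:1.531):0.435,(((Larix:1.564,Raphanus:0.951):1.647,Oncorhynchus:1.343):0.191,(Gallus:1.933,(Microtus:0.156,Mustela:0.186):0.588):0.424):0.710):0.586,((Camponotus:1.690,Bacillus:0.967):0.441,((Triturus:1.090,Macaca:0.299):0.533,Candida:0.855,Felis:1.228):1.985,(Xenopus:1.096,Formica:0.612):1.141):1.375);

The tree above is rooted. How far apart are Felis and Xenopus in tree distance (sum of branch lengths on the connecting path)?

The path runs Felis → … → MRCA → … → Xenopus; the MRCA is the node subtending ((Camponotus,Bacillus),((Triturus,Macaca),Candida,Felis),(Xenopus,Formica)).
Branch lengths along that path: 1.228 + 1.985 + 1.141 + 1.096 = 5.450.

5.450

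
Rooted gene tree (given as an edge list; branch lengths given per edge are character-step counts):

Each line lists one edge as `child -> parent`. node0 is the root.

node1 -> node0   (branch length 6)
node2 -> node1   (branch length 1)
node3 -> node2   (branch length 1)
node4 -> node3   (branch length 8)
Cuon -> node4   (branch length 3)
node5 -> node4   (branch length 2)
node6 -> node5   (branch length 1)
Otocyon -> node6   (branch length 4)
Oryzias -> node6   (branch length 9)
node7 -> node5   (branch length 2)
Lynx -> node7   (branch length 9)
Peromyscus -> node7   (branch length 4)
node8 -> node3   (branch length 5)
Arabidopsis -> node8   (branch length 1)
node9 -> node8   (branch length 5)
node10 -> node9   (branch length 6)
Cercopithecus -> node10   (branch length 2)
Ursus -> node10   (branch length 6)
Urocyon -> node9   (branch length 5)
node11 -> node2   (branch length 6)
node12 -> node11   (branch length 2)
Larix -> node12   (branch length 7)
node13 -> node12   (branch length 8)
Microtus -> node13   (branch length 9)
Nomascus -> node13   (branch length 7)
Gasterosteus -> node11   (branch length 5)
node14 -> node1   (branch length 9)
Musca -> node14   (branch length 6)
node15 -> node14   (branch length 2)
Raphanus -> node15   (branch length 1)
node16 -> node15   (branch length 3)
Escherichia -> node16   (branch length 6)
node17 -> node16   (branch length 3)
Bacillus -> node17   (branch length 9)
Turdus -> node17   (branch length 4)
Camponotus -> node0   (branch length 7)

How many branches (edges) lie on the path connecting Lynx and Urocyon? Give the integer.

The MRCA of Lynx and Urocyon is the node subtending ((Cuon,((Otocyon,Oryzias),(Lynx,Peromyscus))),(Arabidopsis,((Cercopithecus,Ursus),Urocyon))).
From Lynx up to that node: 4 branches. From Urocyon up to the same node: 3 branches. Total: 4 + 3 = 7.

7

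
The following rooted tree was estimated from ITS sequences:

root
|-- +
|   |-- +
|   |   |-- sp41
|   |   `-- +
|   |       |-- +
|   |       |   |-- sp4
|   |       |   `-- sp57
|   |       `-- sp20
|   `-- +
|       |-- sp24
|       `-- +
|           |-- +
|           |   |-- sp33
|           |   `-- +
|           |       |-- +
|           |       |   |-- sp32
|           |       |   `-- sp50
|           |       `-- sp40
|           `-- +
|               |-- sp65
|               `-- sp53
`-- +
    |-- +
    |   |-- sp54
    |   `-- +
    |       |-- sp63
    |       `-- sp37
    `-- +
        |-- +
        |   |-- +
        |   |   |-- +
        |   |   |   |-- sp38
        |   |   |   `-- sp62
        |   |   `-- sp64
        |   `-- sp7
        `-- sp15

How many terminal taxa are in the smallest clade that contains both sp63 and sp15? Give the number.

The MRCA of sp63 and sp15 is the node subtending ((sp54,(sp63,sp37)),((((sp38,sp62),sp64),sp7),sp15)).
That clade contains 8 terminal taxa: sp15, sp37, sp38, sp54, sp62, sp63, sp64, sp7.

8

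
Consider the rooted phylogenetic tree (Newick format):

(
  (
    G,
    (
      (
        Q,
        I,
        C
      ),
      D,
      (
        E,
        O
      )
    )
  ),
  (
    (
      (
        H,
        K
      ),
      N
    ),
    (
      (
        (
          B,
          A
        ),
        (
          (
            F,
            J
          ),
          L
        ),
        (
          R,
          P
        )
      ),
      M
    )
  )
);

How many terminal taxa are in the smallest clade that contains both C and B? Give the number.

The MRCA of C and B is the root, so the clade is the entire tree.
That clade contains 18 terminal taxa: A, B, C, D, E, F, G, H, I, J, K, L, M, N, O, P, Q, R.

18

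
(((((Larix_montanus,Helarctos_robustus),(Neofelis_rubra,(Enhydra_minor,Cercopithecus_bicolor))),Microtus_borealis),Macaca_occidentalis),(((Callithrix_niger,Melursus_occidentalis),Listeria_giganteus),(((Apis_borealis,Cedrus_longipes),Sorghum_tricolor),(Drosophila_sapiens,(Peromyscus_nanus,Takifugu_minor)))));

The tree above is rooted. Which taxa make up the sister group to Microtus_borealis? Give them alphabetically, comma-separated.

Cercopithecus_bicolor, Enhydra_minor, Helarctos_robustus, Larix_montanus, Neofelis_rubra

Microtus_borealis attaches to the tree at the node subtending (((Larix_montanus,Helarctos_robustus),(Neofelis_rubra,(Enhydra_minor,Cercopithecus_bicolor))),Microtus_borealis).
The other lineage descending from that same node — the sister group — is ((Larix_montanus,Helarctos_robustus),(Neofelis_rubra,(Enhydra_minor,Cercopithecus_bicolor))); its 5 tips in alphabetical order are the answer.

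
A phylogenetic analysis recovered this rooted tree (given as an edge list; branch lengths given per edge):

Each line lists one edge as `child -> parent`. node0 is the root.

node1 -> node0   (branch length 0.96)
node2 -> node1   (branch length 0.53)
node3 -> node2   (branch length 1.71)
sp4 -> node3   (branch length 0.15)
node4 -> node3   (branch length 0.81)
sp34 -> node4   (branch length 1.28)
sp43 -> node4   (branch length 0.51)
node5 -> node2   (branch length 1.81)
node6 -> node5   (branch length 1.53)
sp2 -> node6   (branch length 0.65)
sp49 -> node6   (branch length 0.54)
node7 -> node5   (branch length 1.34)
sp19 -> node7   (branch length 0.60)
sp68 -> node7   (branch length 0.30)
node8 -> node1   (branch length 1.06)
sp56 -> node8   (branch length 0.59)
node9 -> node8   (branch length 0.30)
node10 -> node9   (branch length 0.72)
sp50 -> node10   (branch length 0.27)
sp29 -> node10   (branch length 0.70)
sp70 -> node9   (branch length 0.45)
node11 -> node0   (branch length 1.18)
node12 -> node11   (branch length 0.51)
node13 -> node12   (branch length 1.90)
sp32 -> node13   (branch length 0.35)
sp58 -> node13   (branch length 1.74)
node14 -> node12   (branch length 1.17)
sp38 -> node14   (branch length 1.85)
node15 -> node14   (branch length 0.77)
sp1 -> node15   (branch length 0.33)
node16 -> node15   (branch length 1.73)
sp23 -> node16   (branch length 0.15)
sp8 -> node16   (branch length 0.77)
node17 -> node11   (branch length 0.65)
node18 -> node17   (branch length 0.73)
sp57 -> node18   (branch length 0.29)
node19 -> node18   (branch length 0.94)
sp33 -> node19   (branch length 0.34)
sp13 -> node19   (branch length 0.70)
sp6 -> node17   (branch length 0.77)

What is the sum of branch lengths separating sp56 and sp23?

8.12

The path runs sp56 → … → MRCA → … → sp23; the MRCA is the root of the tree.
Branch lengths along that path: 0.59 + 1.06 + 0.96 + 1.18 + 0.51 + 1.17 + 0.77 + 1.73 + 0.15 = 8.12.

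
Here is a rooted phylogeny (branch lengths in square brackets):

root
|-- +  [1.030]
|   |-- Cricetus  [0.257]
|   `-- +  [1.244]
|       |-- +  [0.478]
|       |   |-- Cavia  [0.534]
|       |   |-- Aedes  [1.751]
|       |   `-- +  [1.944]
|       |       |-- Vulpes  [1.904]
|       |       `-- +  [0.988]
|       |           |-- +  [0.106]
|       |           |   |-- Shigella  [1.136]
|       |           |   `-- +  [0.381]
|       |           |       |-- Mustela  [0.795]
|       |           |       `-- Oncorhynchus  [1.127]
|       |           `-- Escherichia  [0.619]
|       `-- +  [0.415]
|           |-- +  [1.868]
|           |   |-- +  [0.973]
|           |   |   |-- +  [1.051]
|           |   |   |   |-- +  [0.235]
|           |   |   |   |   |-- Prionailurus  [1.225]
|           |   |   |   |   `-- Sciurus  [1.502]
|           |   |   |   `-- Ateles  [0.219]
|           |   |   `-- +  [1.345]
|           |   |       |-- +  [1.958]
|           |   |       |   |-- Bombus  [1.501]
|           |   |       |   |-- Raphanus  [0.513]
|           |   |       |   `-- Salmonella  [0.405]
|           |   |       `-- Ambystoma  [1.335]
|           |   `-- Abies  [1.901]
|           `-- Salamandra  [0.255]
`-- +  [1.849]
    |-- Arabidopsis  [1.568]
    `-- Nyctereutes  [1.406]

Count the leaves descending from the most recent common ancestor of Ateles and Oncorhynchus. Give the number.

16

The MRCA of Ateles and Oncorhynchus is the node subtending ((Cavia,Aedes,(Vulpes,((Shigella,(Mustela,Oncorhynchus)),Escherichia))),(((((Prionailurus,Sciurus),Ateles),((Bombus,Raphanus,Salmonella),Ambystoma)),Abies),Salamandra)).
That clade contains 16 terminal taxa: Abies, Aedes, Ambystoma, Ateles, Bombus, Cavia, Escherichia, Mustela, Oncorhynchus, Prionailurus, Raphanus, Salamandra, Salmonella, Sciurus, Shigella, Vulpes.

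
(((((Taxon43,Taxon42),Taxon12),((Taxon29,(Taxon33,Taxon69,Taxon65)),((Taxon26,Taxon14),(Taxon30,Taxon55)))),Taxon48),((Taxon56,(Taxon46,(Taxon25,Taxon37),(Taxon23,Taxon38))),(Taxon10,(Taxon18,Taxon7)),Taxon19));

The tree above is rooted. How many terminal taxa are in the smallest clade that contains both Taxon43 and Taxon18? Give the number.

The MRCA of Taxon43 and Taxon18 is the root, so the clade is the entire tree.
That clade contains 22 terminal taxa: Taxon10, Taxon12, Taxon14, Taxon18, Taxon19, Taxon23, Taxon25, Taxon26, Taxon29, Taxon30, Taxon33, Taxon37, Taxon38, Taxon42, Taxon43, Taxon46, Taxon48, Taxon55, Taxon56, Taxon65, Taxon69, Taxon7.

22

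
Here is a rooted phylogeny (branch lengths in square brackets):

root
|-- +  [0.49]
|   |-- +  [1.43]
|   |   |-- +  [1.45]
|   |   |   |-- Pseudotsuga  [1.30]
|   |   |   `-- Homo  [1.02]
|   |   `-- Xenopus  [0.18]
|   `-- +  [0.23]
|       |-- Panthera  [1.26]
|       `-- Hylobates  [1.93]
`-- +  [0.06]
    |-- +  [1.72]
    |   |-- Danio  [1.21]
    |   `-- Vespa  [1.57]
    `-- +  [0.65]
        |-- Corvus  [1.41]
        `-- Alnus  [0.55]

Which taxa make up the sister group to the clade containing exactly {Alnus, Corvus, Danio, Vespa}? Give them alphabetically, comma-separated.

Homo, Hylobates, Panthera, Pseudotsuga, Xenopus

The clade containing exactly {Alnus, Corvus, Danio, Vespa} attaches directly to the root of the tree.
The other lineage descending from that same node — the sister group — is (((Pseudotsuga,Homo),Xenopus),(Panthera,Hylobates)); its 5 tips in alphabetical order are the answer.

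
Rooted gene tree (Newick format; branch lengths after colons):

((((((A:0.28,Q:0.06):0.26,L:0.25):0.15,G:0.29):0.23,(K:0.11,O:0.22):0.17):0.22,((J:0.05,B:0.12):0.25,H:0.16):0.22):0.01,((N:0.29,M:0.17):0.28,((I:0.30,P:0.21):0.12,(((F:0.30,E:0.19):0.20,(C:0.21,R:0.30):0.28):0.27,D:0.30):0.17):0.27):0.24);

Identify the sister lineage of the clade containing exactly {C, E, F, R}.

The clade containing exactly {C, E, F, R} attaches to the tree at the node subtending (((F,E),(C,R)),D).
The other lineage descending from that same node — the sister group — is the single tip D.

D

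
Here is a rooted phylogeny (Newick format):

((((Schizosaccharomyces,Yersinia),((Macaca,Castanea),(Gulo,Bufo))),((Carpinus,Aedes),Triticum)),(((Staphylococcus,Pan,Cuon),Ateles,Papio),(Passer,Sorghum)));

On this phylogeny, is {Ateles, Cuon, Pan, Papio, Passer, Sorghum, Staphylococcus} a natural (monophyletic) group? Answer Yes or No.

Yes

The most recent common ancestor of these taxa subtends (((Staphylococcus,Pan,Cuon),Ateles,Papio),(Passer,Sorghum)).
That clade has exactly 7 tips — every listed taxon and nothing else — so the group is monophyletic.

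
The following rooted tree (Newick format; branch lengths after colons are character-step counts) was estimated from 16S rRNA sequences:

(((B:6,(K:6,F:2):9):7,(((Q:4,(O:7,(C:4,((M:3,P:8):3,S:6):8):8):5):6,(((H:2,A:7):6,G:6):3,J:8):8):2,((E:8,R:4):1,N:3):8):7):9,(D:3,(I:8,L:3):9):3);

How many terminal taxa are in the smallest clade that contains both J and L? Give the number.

19

The MRCA of J and L is the root, so the clade is the entire tree.
That clade contains 19 terminal taxa: A, B, C, D, E, F, G, H, I, J, K, L, M, N, O, P, Q, R, S.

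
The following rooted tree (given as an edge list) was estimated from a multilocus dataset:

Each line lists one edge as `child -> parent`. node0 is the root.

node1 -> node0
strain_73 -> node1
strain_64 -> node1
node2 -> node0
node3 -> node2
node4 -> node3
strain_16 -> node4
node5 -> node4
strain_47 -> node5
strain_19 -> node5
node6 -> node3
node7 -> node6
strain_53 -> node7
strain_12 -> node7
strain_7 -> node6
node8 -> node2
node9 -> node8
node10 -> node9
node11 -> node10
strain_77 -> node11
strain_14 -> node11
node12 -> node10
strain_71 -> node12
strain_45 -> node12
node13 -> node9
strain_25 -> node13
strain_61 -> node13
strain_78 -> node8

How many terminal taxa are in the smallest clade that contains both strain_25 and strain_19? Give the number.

13

The MRCA of strain_25 and strain_19 is the node subtending (((strain_16,(strain_47,strain_19)),((strain_53,strain_12),strain_7)),((((strain_77,strain_14),(strain_71,strain_45)),(strain_25,strain_61)),strain_78)).
That clade contains 13 terminal taxa: strain_12, strain_14, strain_16, strain_19, strain_25, strain_45, strain_47, strain_53, strain_61, strain_7, strain_71, strain_77, strain_78.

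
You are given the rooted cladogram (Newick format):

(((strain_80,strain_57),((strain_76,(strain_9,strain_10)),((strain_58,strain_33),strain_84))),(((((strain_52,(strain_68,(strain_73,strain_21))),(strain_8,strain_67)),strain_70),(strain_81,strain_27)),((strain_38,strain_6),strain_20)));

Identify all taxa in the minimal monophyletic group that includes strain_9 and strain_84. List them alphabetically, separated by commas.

strain_10, strain_33, strain_58, strain_76, strain_84, strain_9

Tracing strain_9: it sits inside (strain_9,strain_10).
Tracing strain_84: it sits inside ((strain_58,strain_33),strain_84).
The smallest clade enclosing both is ((strain_76,(strain_9,strain_10)),((strain_58,strain_33),strain_84)); the answer is its 6 terminal taxa in alphabetical order.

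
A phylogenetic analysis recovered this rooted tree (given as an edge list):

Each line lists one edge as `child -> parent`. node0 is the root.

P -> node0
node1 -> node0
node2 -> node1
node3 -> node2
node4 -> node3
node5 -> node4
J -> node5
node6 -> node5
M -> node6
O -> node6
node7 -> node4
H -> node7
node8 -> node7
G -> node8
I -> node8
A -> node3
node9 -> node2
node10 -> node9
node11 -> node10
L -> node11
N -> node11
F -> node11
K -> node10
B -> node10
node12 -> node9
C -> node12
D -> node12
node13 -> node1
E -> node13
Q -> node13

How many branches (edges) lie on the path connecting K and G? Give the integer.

The MRCA of K and G is the node subtending ((((J,(M,O)),(H,(G,I))),A),(((L,N,F),K,B),(C,D))).
From K up to that node: 3 branches. From G up to the same node: 5 branches. Total: 3 + 5 = 8.

8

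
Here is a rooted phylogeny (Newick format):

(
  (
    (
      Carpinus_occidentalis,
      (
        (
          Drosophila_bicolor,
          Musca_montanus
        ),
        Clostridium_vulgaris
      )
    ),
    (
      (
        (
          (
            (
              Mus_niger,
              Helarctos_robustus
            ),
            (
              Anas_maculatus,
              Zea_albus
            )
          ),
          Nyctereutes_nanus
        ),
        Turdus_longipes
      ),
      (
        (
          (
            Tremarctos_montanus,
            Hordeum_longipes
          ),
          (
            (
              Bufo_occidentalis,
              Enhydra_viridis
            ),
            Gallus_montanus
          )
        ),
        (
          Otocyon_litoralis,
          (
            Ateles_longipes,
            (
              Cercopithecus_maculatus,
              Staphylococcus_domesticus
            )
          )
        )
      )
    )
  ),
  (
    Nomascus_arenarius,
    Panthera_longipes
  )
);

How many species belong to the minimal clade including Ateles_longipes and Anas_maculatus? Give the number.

15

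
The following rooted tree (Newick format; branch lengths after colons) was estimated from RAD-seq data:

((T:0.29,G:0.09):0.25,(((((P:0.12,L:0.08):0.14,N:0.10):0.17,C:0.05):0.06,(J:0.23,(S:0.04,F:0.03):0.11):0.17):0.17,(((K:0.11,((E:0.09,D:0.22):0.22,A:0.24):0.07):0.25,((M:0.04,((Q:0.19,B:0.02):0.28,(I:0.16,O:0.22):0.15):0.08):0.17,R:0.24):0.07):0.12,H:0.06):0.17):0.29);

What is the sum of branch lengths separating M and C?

0.85

The path runs M → … → MRCA → … → C; the MRCA is the node subtending (((((P,L),N),C),(J,(S,F))),(((K,((E,D),A)),((M,((Q,B),(I,O))),R)),H)).
Branch lengths along that path: 0.04 + 0.17 + 0.07 + 0.12 + 0.17 + 0.17 + 0.06 + 0.05 = 0.85.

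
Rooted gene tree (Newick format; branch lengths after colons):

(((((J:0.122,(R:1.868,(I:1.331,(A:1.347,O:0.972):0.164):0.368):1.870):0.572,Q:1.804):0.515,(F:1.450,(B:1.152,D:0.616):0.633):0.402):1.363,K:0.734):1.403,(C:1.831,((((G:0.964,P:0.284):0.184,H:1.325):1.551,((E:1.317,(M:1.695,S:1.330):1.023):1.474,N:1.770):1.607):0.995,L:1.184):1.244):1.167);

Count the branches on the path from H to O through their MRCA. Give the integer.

The MRCA of H and O is the root of the tree.
From H up to that node: 5 branches. From O up to the same node: 8 branches. Total: 5 + 8 = 13.

13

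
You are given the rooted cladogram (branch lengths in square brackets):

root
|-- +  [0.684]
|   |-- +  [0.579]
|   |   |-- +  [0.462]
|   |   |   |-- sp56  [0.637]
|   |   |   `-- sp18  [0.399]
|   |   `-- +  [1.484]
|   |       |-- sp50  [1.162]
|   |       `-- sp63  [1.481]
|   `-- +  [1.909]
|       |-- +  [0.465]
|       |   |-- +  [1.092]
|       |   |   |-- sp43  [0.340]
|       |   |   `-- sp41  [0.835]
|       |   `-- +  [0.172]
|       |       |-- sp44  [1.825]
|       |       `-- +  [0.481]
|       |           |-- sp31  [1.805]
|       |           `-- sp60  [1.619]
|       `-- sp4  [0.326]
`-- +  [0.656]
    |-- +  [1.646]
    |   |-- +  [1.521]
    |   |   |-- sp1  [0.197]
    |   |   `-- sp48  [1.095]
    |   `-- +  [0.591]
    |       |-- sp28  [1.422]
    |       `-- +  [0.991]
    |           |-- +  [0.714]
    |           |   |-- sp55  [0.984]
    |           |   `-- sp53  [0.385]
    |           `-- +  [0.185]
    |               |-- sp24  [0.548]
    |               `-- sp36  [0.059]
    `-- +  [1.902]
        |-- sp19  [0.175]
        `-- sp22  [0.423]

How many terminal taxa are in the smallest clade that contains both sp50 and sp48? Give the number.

The MRCA of sp50 and sp48 is the root, so the clade is the entire tree.
That clade contains 19 terminal taxa: sp1, sp18, sp19, sp22, sp24, sp28, sp31, sp36, sp4, sp41, sp43, sp44, sp48, sp50, sp53, sp55, sp56, sp60, sp63.

19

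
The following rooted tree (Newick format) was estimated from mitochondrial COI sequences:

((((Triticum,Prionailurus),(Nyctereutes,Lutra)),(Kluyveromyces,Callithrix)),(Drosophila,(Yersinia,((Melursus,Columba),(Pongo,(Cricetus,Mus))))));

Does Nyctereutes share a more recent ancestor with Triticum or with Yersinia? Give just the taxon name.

Triticum

The MRCA of Nyctereutes and Triticum subtends ((Triticum,Prionailurus),(Nyctereutes,Lutra)) (4 taxa).
The MRCA of Nyctereutes and Yersinia is the root, subtending the entire tree (13 taxa).
The first is nested inside the second, so Nyctereutes shares a more recent common ancestor with Triticum.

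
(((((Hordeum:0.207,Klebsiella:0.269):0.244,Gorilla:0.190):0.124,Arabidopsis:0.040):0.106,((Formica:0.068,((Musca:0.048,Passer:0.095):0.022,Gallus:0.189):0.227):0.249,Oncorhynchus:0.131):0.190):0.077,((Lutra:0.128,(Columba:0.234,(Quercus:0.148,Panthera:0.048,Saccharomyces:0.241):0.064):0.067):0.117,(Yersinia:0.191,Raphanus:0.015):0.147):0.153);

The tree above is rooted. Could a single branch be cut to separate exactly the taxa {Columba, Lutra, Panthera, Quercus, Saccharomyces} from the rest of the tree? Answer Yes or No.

The most recent common ancestor of these taxa subtends (Lutra,(Columba,(Quercus,Panthera,Saccharomyces))).
That clade has exactly 5 tips — every listed taxon and nothing else — so the group is monophyletic.

Yes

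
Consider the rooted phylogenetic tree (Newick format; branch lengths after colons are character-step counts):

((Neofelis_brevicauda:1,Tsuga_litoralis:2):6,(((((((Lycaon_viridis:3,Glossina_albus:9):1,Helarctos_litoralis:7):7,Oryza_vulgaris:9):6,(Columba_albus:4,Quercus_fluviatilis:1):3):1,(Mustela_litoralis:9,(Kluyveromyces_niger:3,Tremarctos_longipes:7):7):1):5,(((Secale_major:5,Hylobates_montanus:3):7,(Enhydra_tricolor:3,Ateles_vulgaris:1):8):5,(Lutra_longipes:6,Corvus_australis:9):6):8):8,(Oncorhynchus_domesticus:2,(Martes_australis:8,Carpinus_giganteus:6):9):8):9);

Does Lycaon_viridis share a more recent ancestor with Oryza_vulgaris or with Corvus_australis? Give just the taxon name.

Oryza_vulgaris

The MRCA of Lycaon_viridis and Oryza_vulgaris subtends (((Lycaon_viridis,Glossina_albus),Helarctos_litoralis),Oryza_vulgaris) (4 taxa).
The MRCA of Lycaon_viridis and Corvus_australis subtends ((((((Lycaon_viridis,Glossina_albus),Helarctos_litoralis),Oryza_vulgaris),(Columba_albus,Quercus_fluviatilis)),(Mustela_litoralis,(Kluyveromyces_niger,Tremarctos_longipes))),(((Secale_major,Hylobates_montanus),(Enhydra_tricolor,Ateles_vulgaris)),(Lutra_longipes,Corvus_australis))) (15 taxa).
The first is nested inside the second, so Lycaon_viridis shares a more recent common ancestor with Oryza_vulgaris.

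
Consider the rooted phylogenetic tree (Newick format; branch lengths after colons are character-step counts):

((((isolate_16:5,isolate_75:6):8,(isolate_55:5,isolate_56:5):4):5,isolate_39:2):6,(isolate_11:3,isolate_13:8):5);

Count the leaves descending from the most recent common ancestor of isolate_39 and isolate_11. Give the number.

The MRCA of isolate_39 and isolate_11 is the root, so the clade is the entire tree.
That clade contains 7 terminal taxa: isolate_11, isolate_13, isolate_16, isolate_39, isolate_55, isolate_56, isolate_75.

7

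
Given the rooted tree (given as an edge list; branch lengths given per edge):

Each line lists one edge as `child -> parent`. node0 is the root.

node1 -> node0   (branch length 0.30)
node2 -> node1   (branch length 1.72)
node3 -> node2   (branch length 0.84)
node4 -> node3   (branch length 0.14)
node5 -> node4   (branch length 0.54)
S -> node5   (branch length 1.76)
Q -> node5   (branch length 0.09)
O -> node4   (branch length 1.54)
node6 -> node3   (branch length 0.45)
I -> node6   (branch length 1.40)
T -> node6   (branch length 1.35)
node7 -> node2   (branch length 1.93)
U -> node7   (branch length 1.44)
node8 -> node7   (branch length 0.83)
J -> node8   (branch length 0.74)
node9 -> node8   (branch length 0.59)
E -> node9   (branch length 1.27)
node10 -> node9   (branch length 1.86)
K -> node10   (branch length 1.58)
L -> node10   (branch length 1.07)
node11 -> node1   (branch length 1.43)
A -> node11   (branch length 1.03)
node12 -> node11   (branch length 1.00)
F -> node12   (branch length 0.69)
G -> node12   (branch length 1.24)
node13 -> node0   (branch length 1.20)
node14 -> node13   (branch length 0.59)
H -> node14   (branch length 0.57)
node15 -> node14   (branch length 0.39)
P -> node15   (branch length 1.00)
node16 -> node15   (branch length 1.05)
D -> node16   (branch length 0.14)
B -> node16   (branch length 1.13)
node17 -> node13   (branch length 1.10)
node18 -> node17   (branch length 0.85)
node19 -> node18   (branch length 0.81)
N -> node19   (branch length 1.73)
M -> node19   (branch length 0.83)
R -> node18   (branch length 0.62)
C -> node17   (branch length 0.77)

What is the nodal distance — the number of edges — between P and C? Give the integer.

The MRCA of P and C is the node subtending ((H,(P,(D,B))),(((N,M),R),C)).
From P up to that node: 3 branches. From C up to the same node: 2 branches. Total: 3 + 2 = 5.

5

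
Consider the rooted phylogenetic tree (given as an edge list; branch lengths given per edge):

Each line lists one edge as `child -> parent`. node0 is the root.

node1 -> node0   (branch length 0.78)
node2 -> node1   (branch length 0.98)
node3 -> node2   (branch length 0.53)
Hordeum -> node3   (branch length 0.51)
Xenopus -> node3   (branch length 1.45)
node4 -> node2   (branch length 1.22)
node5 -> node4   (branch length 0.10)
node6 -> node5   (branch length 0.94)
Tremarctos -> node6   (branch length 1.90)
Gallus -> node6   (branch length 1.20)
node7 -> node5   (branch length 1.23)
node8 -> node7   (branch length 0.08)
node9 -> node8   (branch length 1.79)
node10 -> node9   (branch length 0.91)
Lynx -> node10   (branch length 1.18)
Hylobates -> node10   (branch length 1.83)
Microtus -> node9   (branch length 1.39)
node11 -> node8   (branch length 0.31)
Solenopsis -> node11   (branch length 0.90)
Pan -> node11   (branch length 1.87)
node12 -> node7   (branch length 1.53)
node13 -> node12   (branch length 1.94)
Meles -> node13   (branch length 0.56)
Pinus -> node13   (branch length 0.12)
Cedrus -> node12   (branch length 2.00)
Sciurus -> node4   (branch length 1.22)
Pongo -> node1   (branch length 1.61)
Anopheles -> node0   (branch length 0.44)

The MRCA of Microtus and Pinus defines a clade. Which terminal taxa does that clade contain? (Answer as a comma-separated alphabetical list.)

Tracing Microtus: it sits inside ((Lynx,Hylobates),Microtus).
Tracing Pinus: it sits inside (Meles,Pinus).
The smallest clade enclosing both is ((((Lynx,Hylobates),Microtus),(Solenopsis,Pan)),((Meles,Pinus),Cedrus)); the answer is its 8 terminal taxa in alphabetical order.

Cedrus, Hylobates, Lynx, Meles, Microtus, Pan, Pinus, Solenopsis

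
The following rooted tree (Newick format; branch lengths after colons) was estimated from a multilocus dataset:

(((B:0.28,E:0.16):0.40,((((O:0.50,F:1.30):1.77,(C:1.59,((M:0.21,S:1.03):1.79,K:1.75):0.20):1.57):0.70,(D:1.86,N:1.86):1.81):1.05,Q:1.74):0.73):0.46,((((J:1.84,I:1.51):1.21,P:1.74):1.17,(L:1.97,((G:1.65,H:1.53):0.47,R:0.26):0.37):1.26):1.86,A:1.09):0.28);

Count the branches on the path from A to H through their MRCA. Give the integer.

6

The MRCA of A and H is the node subtending ((((J,I),P),(L,((G,H),R))),A).
From A up to that node: 1 branch. From H up to the same node: 5 branches. Total: 1 + 5 = 6.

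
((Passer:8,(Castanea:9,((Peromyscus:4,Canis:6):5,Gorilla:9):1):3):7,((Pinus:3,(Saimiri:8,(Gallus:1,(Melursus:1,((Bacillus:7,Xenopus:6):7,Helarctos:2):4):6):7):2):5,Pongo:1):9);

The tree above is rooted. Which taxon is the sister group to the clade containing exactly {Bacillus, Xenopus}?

The clade containing exactly {Bacillus, Xenopus} attaches to the tree at the node subtending ((Bacillus,Xenopus),Helarctos).
The other lineage descending from that same node — the sister group — is the single tip Helarctos.

Helarctos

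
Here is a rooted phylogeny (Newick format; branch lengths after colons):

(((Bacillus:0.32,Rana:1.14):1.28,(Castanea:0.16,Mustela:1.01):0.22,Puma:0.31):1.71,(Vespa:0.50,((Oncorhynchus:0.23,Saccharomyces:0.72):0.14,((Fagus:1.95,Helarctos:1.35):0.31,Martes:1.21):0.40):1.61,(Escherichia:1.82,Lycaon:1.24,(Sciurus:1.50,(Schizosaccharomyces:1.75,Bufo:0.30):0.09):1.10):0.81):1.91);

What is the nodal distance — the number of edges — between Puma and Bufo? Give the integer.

The MRCA of Puma and Bufo is the root of the tree.
From Puma up to that node: 2 branches. From Bufo up to the same node: 5 branches. Total: 2 + 5 = 7.

7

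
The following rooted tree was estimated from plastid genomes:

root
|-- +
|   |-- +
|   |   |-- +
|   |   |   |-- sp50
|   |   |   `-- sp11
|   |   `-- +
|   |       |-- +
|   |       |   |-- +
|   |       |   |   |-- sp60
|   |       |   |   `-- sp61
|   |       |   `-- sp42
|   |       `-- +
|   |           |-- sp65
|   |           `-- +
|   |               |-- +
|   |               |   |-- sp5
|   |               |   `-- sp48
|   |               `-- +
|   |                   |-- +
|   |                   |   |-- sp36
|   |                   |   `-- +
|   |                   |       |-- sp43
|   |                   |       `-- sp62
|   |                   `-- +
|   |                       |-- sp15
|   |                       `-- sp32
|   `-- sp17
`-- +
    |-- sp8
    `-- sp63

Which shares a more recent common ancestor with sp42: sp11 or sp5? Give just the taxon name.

sp5

The MRCA of sp42 and sp5 subtends (((sp60,sp61),sp42),(sp65,((sp5,sp48),((sp36,(sp43,sp62)),(sp15,sp32))))) (11 taxa).
The MRCA of sp42 and sp11 subtends ((sp50,sp11),(((sp60,sp61),sp42),(sp65,((sp5,sp48),((sp36,(sp43,sp62)),(sp15,sp32)))))) (13 taxa).
The first is nested inside the second, so sp42 shares a more recent common ancestor with sp5.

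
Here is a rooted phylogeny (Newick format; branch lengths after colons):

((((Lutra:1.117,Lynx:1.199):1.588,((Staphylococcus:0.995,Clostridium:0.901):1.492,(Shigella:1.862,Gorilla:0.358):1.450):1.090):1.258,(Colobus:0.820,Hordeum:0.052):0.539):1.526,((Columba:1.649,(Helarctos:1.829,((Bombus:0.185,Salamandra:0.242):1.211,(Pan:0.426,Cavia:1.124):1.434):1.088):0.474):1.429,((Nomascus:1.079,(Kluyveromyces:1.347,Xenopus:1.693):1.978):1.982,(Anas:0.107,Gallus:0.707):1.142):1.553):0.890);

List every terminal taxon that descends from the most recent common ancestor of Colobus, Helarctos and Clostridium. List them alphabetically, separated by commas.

Anas, Bombus, Cavia, Clostridium, Colobus, Columba, Gallus, Gorilla, Helarctos, Hordeum, Kluyveromyces, Lutra, Lynx, Nomascus, Pan, Salamandra, Shigella, Staphylococcus, Xenopus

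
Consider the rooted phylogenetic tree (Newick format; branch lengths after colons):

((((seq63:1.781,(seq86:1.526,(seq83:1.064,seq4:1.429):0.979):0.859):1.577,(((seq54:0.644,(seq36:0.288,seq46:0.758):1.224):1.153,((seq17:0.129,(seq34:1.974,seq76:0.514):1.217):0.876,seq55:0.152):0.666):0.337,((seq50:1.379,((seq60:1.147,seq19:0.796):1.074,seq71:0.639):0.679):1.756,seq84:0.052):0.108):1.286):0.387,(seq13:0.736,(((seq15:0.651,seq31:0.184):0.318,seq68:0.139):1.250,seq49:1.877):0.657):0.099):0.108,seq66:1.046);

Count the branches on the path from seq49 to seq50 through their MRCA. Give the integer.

The MRCA of seq49 and seq50 is the node subtending (((seq63,(seq86,(seq83,seq4))),(((seq54,(seq36,seq46)),((seq17,(seq34,seq76)),seq55)),((seq50,((seq60,seq19),seq71)),seq84))),(seq13,(((seq15,seq31),seq68),seq49))).
From seq49 up to that node: 3 branches. From seq50 up to the same node: 5 branches. Total: 3 + 5 = 8.

8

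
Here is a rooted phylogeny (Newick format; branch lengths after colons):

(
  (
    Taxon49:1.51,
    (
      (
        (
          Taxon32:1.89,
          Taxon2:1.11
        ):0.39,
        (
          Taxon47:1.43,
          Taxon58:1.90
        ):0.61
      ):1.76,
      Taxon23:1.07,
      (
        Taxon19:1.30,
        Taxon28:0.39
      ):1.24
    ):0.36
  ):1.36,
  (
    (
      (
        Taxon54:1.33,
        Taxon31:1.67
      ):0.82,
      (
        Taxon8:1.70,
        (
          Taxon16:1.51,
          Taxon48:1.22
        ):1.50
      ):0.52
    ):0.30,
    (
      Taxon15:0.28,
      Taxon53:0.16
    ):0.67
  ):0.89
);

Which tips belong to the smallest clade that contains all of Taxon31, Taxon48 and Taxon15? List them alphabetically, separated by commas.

Taxon15, Taxon16, Taxon31, Taxon48, Taxon53, Taxon54, Taxon8

Tracing Taxon31: it sits inside (Taxon54,Taxon31).
Tracing Taxon48: it sits inside (Taxon16,Taxon48).
Tracing Taxon15: it sits inside (Taxon15,Taxon53).
The smallest clade enclosing all 3 is (((Taxon54,Taxon31),(Taxon8,(Taxon16,Taxon48))),(Taxon15,Taxon53)); the answer is its 7 terminal taxa in alphabetical order.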